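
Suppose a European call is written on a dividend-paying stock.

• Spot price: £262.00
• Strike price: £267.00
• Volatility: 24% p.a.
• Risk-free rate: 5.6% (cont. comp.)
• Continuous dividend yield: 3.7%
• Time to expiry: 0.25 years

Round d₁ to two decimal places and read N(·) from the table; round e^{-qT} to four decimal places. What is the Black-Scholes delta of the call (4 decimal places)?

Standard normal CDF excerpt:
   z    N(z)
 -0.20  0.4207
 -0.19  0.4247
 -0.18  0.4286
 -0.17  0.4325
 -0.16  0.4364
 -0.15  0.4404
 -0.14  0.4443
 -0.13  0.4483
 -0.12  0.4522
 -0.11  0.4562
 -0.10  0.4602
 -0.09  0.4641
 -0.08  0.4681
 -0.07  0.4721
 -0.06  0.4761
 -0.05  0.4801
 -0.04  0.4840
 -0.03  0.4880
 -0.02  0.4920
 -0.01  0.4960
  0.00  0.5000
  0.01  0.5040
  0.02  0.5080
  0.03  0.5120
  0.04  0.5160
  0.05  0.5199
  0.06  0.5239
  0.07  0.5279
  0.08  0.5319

T = 0.25;  σ√T = 0.1200
d₁ = [ln(262/267) + (0.056 − 0.037 + ½·0.24²)·0.25] / (σ√T) = (-0.0189 + 0.0120) / 0.1200 = -0.0580 ⇒ -0.06
N(d₁) = N(-0.06) = 0.4761
Δ_call = e^(−qT)·N(d₁) = 0.9908·0.4761 = 0.4717

0.4717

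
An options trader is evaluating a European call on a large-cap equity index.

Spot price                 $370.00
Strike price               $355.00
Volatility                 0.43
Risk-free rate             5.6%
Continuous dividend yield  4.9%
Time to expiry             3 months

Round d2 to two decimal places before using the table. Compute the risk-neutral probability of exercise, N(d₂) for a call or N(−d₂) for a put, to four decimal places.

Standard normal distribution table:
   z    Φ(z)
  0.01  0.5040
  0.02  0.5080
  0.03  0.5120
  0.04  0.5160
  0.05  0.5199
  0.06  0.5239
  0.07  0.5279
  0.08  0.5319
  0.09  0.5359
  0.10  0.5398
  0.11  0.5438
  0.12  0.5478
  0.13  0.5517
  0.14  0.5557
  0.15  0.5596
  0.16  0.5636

0.5359

σ√T = 0.43 × 0.5000 = 0.2150
d₁ = [ln(370/355) + (0.056 − 0.049 + 0.43²/2)·0.25] / 0.2150 = [0.0414 + 0.0249] / 0.2150 = 0.3081 → 0.31
d₂ = d₁ − σ√T = 0.3081 − 0.2150 = 0.0931 → 0.09
Pr(exercise) under Q = N(d₂) = 0.5359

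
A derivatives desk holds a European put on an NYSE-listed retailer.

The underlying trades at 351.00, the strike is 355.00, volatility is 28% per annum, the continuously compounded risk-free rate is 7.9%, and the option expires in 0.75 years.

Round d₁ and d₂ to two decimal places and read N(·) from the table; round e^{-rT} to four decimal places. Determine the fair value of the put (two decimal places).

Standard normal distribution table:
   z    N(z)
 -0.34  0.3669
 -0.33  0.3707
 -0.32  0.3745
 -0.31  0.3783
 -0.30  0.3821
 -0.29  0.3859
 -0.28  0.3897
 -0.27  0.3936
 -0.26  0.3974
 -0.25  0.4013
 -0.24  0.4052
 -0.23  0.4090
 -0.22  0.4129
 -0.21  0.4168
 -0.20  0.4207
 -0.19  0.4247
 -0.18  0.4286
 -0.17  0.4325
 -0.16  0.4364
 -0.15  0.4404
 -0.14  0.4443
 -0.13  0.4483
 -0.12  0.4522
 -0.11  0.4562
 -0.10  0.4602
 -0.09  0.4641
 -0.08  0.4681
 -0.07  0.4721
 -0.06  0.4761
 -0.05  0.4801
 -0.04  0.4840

25.17

σ√T = 0.28·√0.75 = 0.2425
ln(S/K) + (r + σ²/2)T = ln(351/355) + (0.079 + 0.28²/2)·0.75 = -0.0113 + 0.0887 = 0.0773
d₁ = 0.0773 / 0.2425 = 0.3189 ⇒ 0.32
d₂ = d₁ − σ√T = 0.3189 − 0.2425 = 0.0764 ⇒ 0.08
exp(−rT) = exp(−0.079·0.75) = 0.9425
P = 355·0.9425·N(-0.08) − 351·N(-0.32) = 355·0.9425·0.4681 − 351·0.3745 = 156.6204 − 131.4495 = 25.1709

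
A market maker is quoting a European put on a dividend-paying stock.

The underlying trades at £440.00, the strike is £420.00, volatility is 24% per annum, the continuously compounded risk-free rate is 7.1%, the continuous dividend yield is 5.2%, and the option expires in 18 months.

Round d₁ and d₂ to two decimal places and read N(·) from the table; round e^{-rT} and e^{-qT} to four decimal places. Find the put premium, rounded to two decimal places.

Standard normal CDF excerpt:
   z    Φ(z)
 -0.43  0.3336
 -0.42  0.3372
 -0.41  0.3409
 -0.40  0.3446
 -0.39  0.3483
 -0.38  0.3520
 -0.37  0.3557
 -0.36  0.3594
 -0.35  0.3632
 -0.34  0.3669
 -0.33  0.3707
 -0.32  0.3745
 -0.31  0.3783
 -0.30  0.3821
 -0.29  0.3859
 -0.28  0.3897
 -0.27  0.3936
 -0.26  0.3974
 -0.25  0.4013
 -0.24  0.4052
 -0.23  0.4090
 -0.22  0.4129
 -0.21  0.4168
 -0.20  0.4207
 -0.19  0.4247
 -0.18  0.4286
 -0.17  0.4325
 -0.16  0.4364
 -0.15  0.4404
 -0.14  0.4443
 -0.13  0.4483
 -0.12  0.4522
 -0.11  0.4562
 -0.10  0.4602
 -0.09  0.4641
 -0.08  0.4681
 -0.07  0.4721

£32.00

σ√T = 0.24·√1.5 = 0.2939
d₁ = [ln(440/420) + (0.071 − 0.052 + 0.24²/2)·1.5] / 0.2939 = [0.0465 + 0.0717] / 0.2939 = 0.4022 ⇒ 0.40
d₂ = d₁ − σ√T = 0.4022 − 0.2939 = 0.1083 ⇒ 0.11
e^(−qT) = e^(−0.052·1.5) = 0.9250;  e^(−rT) = e^(−0.071·1.5) = 0.8990
N(−d₂) = N(-0.11) = 0.4562;  N(−d₁) = N(-0.40) = 0.3446
P = 420·0.8990·0.4562 − 440·0.9250·0.3446 = 172.2520 − 140.2522 = 31.9998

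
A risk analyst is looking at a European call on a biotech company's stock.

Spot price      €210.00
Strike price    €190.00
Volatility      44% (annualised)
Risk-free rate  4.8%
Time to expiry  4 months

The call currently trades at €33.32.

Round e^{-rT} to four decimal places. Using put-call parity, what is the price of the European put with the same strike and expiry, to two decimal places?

€10.30

e^(−rT) = e^(−0.048·0.3333) = 0.9841
Put-call parity: C − P = S − K·e^(−rT) = 210 − 190·0.9841 = 210 − 186.9790 = 23.0210
P = C − (C − P) = 33.32 − (23.0210) = 10.2990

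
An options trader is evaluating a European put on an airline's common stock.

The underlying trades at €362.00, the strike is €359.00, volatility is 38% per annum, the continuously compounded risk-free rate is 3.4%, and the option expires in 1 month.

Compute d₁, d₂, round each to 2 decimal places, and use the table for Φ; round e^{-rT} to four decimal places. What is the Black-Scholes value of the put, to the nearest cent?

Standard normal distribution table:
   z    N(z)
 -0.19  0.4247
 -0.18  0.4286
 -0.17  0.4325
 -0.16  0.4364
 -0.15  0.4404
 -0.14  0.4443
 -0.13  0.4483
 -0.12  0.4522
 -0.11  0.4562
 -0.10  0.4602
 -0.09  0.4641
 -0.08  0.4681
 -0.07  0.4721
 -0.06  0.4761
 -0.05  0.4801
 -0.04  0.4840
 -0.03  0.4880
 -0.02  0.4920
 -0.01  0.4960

σ√T = 0.38·√0.08333 = 0.1097
ln(S/K) + (r + σ²/2)T = ln(362/359) + (0.034 + 0.38²/2)·0.08333 = 0.0083 + 0.0089 = 0.0172
d₁ = 0.0172 / 0.1097 = 0.1565 ≈ 0.16
d₂ = d₁ − σ√T = 0.1565 − 0.1097 = 0.0468 ≈ 0.05
e^(−rT) = e^(−0.034·0.08333) = 0.9972
N(−d₂) = N(-0.05) = 0.4801;  N(−d₁) = N(-0.16) = 0.4364
P = 359·0.9972·0.4801 − 362·0.4364 = 171.8733 − 157.9768 = 13.8965

€13.90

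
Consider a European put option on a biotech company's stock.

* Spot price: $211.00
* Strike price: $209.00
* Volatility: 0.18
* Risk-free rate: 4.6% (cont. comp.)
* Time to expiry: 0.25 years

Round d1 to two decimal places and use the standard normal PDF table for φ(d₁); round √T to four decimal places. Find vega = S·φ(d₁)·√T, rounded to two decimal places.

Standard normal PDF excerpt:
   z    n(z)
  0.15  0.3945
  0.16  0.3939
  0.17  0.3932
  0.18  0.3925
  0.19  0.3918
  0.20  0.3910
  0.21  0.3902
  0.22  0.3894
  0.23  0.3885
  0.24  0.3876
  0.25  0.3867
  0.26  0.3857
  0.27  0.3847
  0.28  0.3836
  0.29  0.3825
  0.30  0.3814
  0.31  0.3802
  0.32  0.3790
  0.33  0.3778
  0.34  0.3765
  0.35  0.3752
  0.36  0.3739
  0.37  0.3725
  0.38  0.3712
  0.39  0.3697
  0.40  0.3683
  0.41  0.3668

40.47

σ√T = 0.18·√0.25 = 0.0900
ln(S/K) + (r + σ²/2)T = ln(211/209) + (0.046 + 0.18²/2)·0.25 = 0.0095 + 0.0155 = 0.0251
d₁ = 0.0251 / 0.0900 = 0.2786 which rounds to 0.28
√T = √0.25 = 0.5000
φ(d₁) = φ(0.28) = 0.3836
vega = S·φ(d₁)·√T = 211·0.3836·0.5000 = 40.4698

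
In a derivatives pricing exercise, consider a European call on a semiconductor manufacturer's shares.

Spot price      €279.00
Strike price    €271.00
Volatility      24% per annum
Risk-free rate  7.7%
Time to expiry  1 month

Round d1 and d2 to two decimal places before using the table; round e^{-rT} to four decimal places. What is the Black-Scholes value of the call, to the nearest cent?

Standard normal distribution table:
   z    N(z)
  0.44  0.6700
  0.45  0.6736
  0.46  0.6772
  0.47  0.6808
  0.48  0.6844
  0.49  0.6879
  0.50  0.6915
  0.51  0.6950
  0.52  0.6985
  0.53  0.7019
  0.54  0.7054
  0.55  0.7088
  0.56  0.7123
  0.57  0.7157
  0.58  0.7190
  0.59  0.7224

€13.47

T = 0.08333;  σ√T = 0.0693
d₁ = [ln(279/271) + (0.077 + 0.24²/2)·0.08333] / 0.0693 = [0.0291 + 0.0088] / 0.0693 = 0.5472 which rounds to 0.55
d₂ = d₁ − σ√T = 0.5472 − 0.0693 = 0.4779 which rounds to 0.48
e^(−rT) = e^(−0.077·0.08333) = 0.9936
N(d₁) = N(0.55) = 0.7088;  N(d₂) = N(0.48) = 0.6844
C = 279·0.7088 − 271·0.9936·0.6844 = 197.7552 − 184.2854 = 13.4698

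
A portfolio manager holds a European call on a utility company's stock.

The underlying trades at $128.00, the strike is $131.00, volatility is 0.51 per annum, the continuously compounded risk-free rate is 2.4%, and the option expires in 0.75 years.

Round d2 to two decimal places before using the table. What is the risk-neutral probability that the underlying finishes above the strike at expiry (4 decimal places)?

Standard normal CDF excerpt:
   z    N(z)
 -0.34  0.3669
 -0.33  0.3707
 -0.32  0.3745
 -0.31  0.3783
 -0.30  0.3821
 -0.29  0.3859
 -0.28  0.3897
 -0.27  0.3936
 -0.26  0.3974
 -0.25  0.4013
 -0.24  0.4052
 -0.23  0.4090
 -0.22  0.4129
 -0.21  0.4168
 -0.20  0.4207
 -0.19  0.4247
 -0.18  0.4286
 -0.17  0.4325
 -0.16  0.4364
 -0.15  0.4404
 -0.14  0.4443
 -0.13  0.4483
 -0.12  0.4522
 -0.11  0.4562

T = 0.75;  σ√T = 0.4417
ln(S/K) + (r + σ²/2)T = ln(128/131) + (0.024 + 0.51²/2)·0.75 = -0.0232 + 0.1155 = 0.0924
d₁ = 0.0924 / 0.4417 = 0.2091 → 0.21
d₂ = d₁ − σ√T = 0.2091 − 0.4417 = -0.2325 → -0.23
Risk-neutral Pr[S_T > K] = N(d₂) = N(-0.23) = 0.4090

0.4090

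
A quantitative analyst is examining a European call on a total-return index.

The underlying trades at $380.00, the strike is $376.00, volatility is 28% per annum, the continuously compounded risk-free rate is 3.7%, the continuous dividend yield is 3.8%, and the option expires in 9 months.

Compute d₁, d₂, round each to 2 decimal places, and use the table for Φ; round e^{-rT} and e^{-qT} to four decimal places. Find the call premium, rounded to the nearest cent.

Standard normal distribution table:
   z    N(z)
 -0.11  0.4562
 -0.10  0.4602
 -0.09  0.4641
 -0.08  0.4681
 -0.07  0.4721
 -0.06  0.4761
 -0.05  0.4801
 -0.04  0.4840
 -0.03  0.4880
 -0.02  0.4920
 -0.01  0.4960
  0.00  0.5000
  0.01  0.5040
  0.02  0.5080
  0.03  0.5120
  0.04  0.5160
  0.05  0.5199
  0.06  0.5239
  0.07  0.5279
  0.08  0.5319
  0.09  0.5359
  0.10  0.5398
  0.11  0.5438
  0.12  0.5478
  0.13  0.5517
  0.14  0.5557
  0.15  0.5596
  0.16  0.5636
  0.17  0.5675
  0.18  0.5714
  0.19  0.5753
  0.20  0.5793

$36.97

σ√T = 0.28·√0.75 = 0.2425
d₁ = [ln(380/376) + (0.037 − 0.038 + ½·0.28²)·0.75] / (σ√T) = (0.0106 + 0.0287) / 0.2425 = 0.1618 which rounds to 0.16
d₂ = 0.1618 − 0.2425 = -0.0807 which rounds to -0.08
exp(−qT) = exp(−0.038·0.75) = 0.9719;  exp(−rT) = exp(−0.037·0.75) = 0.9726
N(d₁) = N(0.16) = 0.5636;  N(d₂) = N(-0.08) = 0.4681
C = 380·0.9719·0.5636 − 376·0.9726·0.4681 = 208.1499 − 171.1830 = 36.9668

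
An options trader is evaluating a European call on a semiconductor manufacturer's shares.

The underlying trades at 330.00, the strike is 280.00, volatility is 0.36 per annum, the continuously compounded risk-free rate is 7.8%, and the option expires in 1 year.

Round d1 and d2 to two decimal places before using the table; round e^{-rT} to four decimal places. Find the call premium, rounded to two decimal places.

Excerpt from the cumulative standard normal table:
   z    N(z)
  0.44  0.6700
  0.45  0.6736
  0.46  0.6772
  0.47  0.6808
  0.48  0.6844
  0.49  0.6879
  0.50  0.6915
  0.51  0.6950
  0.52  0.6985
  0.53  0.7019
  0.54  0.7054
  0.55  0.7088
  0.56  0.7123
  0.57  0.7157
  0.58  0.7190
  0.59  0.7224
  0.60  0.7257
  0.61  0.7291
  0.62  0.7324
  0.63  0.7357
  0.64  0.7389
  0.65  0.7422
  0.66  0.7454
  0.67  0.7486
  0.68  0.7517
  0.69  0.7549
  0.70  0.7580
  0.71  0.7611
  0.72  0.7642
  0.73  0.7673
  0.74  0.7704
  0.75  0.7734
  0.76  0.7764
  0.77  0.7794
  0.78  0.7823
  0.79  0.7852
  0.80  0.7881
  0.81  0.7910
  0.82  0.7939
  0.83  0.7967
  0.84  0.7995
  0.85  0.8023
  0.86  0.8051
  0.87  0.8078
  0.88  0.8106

86.59

T = 1;  σ√T = 0.3600
ln(S/K) + (r + σ²/2)T = ln(330/280) + (0.078 + 0.36²/2)·1 = 0.1643 + 0.1428 = 0.3071
d₁ = 0.3071 / 0.3600 = 0.8531 → 0.85
d₂ = d₁ − σ√T = 0.8531 − 0.3600 = 0.4931 → 0.49
exp(−rT) = exp(−0.078·1) = 0.9250
N(d₁) = N(0.85) = 0.8023;  N(d₂) = N(0.49) = 0.6879
C = 330·0.8023 − 280·0.9250·0.6879 = 264.7590 − 178.1661 = 86.5929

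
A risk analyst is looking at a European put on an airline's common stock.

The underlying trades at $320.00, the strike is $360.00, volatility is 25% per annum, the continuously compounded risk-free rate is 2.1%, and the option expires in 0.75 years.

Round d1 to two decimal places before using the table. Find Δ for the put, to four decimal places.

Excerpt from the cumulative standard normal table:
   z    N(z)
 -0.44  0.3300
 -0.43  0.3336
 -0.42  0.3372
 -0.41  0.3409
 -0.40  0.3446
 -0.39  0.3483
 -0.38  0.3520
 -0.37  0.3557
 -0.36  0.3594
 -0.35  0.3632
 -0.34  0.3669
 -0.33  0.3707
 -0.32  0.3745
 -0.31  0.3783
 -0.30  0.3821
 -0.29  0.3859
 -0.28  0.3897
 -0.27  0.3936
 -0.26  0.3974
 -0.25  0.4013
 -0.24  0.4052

-0.6406

T = 0.75;  σ√T = 0.2165
d₁ = [ln(320/360) + (0.021 + 0.25²/2)·0.75] / 0.2165 = [-0.1178 + 0.0392] / 0.2165 = -0.3630 ≈ -0.36
N(d₁) = N(-0.36) = 0.3594
Δ_put = N(d₁) − 1 = 0.3594 − 1 = -0.6406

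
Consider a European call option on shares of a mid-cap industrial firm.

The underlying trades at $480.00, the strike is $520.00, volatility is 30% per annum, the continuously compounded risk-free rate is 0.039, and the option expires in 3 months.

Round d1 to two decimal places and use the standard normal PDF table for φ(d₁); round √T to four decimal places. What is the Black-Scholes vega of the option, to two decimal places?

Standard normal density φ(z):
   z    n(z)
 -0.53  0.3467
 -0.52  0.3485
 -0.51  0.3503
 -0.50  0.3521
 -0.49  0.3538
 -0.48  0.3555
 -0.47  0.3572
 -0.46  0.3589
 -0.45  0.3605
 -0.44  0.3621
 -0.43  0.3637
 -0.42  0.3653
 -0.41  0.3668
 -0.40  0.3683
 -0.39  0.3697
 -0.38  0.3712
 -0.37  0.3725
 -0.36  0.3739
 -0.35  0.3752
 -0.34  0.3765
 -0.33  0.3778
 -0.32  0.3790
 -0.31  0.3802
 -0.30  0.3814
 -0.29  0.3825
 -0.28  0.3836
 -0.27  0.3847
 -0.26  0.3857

σ√T = 0.3·√0.25 = 0.1500
d₁ = [ln(480/520) + (0.039 + 0.3²/2)·0.25] / 0.1500 = [-0.0800 + 0.0210] / 0.1500 = -0.3936 ≈ -0.39
√T = √0.25 = 0.5000
φ(d₁) = φ(-0.39) = 0.3697
vega = S·φ(d₁)·√T = 480·0.3697·0.5000 = 88.7280
(The put has the same vega.)

88.73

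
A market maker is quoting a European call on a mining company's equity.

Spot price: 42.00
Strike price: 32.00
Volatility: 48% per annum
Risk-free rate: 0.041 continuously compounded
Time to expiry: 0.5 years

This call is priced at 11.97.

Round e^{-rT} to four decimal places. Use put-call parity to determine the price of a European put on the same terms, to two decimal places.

1.32

e^(−rT) = e^(−0.041·0.5) = 0.9797
Put-call parity: C − P = S − K·e^(−rT) = 42 − 32·0.9797 = 42 − 31.3504 = 10.6496
P = C − (C − P) = 11.97 − (10.6496) = 1.3204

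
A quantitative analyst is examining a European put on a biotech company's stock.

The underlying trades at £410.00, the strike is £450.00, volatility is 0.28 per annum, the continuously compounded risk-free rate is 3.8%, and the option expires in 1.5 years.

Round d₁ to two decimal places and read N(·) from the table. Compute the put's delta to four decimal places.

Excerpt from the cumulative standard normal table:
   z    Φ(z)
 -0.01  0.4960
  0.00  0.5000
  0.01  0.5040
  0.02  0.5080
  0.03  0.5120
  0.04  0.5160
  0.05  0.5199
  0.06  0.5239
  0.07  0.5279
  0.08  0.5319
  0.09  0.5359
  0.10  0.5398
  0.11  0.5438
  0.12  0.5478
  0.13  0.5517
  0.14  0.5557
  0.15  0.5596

T = 1.5;  σ√T = 0.3429
d₁ = [ln(410/450) + (0.038 + ½·0.28²)·1.5] / (σ√T) = (-0.0931 + 0.1158) / 0.3429 = 0.0662 which rounds to 0.07
N(d₁) = N(0.07) = 0.5279
Δ_put = N(d₁) − 1 = 0.5279 − 1 = -0.4721

-0.4721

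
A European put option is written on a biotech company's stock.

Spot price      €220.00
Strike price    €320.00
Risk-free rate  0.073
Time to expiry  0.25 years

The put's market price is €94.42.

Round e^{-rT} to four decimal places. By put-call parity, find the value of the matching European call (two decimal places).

€0.21

exp(−rT) = exp(−0.073·0.25) = 0.9819
Put-call parity: C − P = S − K·e^(−rT) = 220 − 320·0.9819 = 220 − 314.2080 = -94.2080
C = P + (C − P) = 94.42 + (-94.2080) = 0.2120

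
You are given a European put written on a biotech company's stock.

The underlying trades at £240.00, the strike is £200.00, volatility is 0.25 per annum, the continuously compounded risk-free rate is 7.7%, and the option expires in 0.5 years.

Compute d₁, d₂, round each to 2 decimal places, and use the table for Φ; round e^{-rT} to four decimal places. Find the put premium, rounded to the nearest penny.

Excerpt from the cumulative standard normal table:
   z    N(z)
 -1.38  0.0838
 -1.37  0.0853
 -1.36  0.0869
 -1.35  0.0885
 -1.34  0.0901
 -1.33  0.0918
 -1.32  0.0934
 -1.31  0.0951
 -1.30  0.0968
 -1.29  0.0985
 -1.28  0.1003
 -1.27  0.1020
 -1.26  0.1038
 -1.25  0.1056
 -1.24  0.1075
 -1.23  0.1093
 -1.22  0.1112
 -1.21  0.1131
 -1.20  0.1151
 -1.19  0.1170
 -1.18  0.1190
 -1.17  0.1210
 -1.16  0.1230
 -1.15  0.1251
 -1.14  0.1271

σ√T = 0.25 × 0.7071 = 0.1768
d₁ = [ln(240/200) + (0.077 + 0.25²/2)·0.5] / 0.1768 = [0.1823 + 0.0541] / 0.1768 = 1.3375 which rounds to 1.34
d₂ = d₁ − σ√T = 1.3375 − 0.1768 = 1.1608 which rounds to 1.16
e^(−rT) = e^(−0.077·0.5) = 0.9622
N(−d₂) = N(-1.16) = 0.1230;  N(−d₁) = N(-1.34) = 0.0901
P = 200·0.9622·0.1230 − 240·0.0901 = 23.6701 − 21.6240 = 2.0461

£2.05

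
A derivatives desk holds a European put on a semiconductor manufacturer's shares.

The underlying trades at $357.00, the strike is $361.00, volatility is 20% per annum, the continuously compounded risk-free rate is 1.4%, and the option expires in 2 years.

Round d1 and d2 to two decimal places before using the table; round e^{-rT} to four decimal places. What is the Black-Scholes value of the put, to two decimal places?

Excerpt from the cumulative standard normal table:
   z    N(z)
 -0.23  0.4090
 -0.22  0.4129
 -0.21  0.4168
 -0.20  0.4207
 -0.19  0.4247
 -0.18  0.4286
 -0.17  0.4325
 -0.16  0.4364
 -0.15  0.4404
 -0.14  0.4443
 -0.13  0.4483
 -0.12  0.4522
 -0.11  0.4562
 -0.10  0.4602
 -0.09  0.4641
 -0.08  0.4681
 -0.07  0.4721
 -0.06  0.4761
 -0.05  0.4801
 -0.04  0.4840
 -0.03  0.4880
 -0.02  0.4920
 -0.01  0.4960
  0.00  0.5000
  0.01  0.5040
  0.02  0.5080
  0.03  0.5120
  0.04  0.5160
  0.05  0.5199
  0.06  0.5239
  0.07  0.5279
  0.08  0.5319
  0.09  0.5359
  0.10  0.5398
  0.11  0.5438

σ√T = 0.2·√2 = 0.2828
d₁ = [ln(357/361) + (0.014 + 0.2²/2)·2] / 0.2828 = [-0.0111 + 0.0680] / 0.2828 = 0.2010 ⇒ 0.20
d₂ = d₁ − σ√T = 0.2010 − 0.2828 = -0.0818 ⇒ -0.08
e^(−rT) = e^(−0.014·2) = 0.9724
P = 361·0.9724·N(0.08) − 357·N(-0.20) = 361·0.9724·0.5319 − 357·0.4207 = 186.7163 − 150.1899 = 36.5264

$36.53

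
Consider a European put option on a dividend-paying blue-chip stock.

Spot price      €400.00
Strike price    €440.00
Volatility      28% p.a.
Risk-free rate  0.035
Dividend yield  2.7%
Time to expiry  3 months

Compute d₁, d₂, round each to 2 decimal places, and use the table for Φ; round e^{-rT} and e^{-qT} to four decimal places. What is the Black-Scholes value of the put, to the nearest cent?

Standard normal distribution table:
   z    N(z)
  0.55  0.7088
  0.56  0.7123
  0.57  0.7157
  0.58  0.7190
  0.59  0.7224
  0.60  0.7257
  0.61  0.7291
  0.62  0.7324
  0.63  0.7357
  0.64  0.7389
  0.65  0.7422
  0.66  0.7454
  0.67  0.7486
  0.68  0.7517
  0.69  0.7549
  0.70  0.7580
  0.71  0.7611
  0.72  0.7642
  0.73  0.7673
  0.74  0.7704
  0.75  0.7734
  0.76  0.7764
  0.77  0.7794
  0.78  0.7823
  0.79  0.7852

T = 0.25;  σ√T = 0.1400
d₁ = [ln(400/440) + (0.035 − 0.027 + 0.28²/2)·0.25] / 0.1400 = [-0.0953 + 0.0118] / 0.1400 = -0.5965 ≈ -0.60
d₂ = d₁ − σ√T = -0.5965 − 0.1400 = -0.7365 ≈ -0.74
e^(−qT) = e^(−0.027·0.25) = 0.9933;  e^(−rT) = e^(−0.035·0.25) = 0.9913
N(−d₂) = N(0.74) = 0.7704;  N(−d₁) = N(0.60) = 0.7257
P = 440·0.9913·0.7704 − 400·0.9933·0.7257 = 336.0269 − 288.3351 = 47.6918

€47.69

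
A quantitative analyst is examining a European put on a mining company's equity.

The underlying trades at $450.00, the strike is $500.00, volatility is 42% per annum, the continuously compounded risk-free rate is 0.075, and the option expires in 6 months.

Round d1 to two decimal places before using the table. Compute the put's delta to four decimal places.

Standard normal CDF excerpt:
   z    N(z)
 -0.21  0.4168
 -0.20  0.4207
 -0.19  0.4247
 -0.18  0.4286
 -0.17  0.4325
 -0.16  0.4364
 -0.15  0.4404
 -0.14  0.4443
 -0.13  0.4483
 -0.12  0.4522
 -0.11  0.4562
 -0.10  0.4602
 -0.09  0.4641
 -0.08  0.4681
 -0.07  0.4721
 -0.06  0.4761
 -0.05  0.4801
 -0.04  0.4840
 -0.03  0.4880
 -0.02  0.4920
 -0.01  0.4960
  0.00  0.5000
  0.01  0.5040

σ√T = 0.42 × 0.7071 = 0.2970
d₁ = [ln(450/500) + (0.075 + 0.42²/2)·0.5] / 0.2970 = [-0.1054 + 0.0816] / 0.2970 = -0.0800 → -0.08
N(d₁) = N(-0.08) = 0.4681
Δ_put = N(d₁) − 1 = 0.4681 − 1 = -0.5319

-0.5319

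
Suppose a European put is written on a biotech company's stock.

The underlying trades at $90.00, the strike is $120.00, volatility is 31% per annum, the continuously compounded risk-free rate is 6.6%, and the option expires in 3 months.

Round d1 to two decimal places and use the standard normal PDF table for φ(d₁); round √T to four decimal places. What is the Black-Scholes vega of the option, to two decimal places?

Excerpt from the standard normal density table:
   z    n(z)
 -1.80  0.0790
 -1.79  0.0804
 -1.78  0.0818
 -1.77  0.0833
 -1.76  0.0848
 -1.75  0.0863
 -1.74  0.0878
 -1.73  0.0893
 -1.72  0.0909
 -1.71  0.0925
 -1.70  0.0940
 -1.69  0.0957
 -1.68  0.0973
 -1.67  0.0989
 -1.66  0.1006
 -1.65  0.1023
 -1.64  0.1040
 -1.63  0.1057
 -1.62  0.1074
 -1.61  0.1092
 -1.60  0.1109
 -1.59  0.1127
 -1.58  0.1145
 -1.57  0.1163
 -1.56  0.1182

T = 0.25;  σ√T = 0.1550
d₁ = [ln(90/120) + (0.066 + 0.31²/2)·0.25] / 0.1550 = [-0.2877 + 0.0285] / 0.1550 = -1.6721 ≈ -1.67
√T = √0.25 = 0.5000
φ(d₁) = φ(-1.67) = 0.0989
vega = S·φ(d₁)·√T = 90·0.0989·0.5000 = 4.4505
(Vega is the same for a European call and put with the same parameters.)

4.45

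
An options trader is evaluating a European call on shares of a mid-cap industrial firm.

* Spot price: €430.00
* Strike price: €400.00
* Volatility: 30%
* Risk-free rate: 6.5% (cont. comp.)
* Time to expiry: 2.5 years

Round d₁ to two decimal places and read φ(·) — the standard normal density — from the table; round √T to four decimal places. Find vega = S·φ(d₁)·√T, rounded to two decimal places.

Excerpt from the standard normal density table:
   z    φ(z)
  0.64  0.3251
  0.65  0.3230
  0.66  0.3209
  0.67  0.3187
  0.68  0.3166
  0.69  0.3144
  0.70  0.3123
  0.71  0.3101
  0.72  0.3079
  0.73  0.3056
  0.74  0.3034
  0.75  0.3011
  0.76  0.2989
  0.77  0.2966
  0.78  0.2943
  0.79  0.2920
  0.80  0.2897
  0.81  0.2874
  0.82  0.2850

207.77

σ√T = 0.3·√2.5 = 0.4743
d₁ = [ln(430/400) + (0.065 + 0.3²/2)·2.5] / 0.4743 = [0.0723 + 0.2750] / 0.4743 = 0.7322 → 0.73
√T = √2.5 = 1.5811
φ(d₁) = φ(0.73) = 0.3056
vega = S·φ(d₁)·√T = 430·0.3056·1.5811 = 207.7692
(The put has the same vega.)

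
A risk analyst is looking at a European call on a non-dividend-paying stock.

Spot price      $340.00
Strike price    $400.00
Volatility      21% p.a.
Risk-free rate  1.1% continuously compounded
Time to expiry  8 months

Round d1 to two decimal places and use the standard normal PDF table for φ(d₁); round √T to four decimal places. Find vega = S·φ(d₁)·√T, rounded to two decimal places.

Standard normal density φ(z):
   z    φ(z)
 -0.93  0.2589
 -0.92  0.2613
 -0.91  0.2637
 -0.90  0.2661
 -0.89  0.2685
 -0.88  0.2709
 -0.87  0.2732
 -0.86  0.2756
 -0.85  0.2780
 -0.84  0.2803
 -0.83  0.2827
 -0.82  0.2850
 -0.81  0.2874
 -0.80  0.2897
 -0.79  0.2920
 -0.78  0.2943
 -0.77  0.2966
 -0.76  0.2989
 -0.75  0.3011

79.12

T = 0.6667;  σ√T = 0.1715
ln(S/K) + (r + σ²/2)T = ln(340/400) + (0.011 + 0.21²/2)·0.6667 = -0.1625 + 0.0220 = -0.1405
d₁ = -0.1405 / 0.1715 = -0.8193 → -0.82
√T = √0.6667 = 0.8165
φ(d₁) = φ(-0.82) = 0.2850
vega = S·φ(d₁)·√T = 340·0.2850·0.8165 = 79.1188
(Call and put vega coincide under Black-Scholes.)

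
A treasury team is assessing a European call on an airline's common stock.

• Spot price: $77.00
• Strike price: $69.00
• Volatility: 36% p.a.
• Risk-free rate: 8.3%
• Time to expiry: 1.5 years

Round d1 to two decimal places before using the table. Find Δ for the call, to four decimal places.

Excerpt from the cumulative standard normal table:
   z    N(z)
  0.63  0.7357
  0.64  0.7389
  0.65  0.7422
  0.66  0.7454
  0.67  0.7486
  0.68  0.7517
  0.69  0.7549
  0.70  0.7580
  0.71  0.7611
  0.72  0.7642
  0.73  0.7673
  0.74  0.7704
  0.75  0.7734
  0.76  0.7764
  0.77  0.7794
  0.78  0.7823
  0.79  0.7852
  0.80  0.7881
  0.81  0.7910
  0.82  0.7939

T = 1.5;  σ√T = 0.4409
d₁ = [ln(77/69) + (0.083 + 0.36²/2)·1.5] / 0.4409 = [0.1097 + 0.2217] / 0.4409 = 0.7516 ≈ 0.75
N(d₁) = N(0.75) = 0.7734
Δ_call = N(d₁) = 0.7734

0.7734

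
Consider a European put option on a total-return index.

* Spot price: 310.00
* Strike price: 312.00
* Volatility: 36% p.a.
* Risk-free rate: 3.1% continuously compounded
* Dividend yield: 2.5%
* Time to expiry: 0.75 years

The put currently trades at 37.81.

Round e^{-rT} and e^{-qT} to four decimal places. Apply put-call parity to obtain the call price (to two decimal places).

e^(−qT) = e^(−0.025·0.75) = 0.9814;  e^(−rT) = e^(−0.031·0.75) = 0.9770
Put-call parity: C − P = S·e^(−qT) − K·e^(−rT) = 310·0.9814 − 312·0.9770 = 304.2340 − 304.8240 = -0.5900
C = P + (C − P) = 37.81 + (-0.5900) = 37.2200

37.22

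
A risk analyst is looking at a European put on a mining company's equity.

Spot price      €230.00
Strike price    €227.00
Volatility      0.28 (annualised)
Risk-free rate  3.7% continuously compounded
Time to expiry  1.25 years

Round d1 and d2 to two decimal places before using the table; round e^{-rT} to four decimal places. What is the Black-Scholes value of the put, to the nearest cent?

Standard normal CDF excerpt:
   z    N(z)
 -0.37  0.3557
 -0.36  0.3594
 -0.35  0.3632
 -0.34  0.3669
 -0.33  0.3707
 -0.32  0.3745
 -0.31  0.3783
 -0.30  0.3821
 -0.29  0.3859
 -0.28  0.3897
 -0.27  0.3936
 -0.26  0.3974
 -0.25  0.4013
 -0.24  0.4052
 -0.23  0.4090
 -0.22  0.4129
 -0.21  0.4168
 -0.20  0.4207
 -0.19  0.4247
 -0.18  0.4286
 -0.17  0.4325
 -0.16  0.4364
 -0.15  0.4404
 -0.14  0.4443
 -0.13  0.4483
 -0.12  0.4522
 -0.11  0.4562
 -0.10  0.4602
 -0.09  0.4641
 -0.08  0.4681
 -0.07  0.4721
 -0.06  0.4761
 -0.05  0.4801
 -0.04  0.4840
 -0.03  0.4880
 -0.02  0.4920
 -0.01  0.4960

€22.23

σ√T = 0.28 × 1.1180 = 0.3130
d₁ = [ln(230/227) + (0.037 + 0.28²/2)·1.25] / 0.3130 = [0.0131 + 0.0953] / 0.3130 = 0.3462 which rounds to 0.35
d₂ = d₁ − σ√T = 0.3462 − 0.3130 = 0.0332 which rounds to 0.03
exp(−rT) = exp(−0.037·1.25) = 0.9548
P = 227·0.9548·N(-0.03) − 230·N(-0.35) = 227·0.9548·0.4880 − 230·0.3632 = 105.7689 − 83.5360 = 22.2329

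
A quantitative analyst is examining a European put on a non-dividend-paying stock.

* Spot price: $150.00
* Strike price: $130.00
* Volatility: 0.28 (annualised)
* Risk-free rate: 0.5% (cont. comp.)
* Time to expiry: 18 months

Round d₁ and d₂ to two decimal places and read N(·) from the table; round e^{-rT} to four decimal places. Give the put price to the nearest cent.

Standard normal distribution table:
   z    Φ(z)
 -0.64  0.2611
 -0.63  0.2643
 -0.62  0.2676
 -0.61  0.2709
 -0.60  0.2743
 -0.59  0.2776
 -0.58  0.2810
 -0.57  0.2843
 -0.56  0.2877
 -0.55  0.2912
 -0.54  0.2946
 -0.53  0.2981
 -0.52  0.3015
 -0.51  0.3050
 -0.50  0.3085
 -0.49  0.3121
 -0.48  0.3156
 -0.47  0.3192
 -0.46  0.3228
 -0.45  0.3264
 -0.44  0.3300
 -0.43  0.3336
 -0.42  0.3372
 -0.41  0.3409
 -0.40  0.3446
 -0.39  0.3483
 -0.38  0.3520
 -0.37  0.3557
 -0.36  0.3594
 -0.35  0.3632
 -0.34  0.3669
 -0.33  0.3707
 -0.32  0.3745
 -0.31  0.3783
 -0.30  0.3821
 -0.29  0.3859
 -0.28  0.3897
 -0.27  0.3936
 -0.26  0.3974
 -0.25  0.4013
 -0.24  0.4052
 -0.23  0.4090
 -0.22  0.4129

T = 1.5;  σ√T = 0.3429
d₁ = [ln(150/130) + (0.005 + 0.28²/2)·1.5] / 0.3429 = [0.1431 + 0.0663] / 0.3429 = 0.6106 ⇒ 0.61
d₂ = d₁ − σ√T = 0.6106 − 0.3429 = 0.2677 ⇒ 0.27
e^(−rT) = e^(−0.005·1.5) = 0.9925
N(−d₂) = N(-0.27) = 0.3936;  N(−d₁) = N(-0.61) = 0.2709
P = 130·0.9925·0.3936 − 150·0.2709 = 50.7842 − 40.6350 = 10.1492

$10.15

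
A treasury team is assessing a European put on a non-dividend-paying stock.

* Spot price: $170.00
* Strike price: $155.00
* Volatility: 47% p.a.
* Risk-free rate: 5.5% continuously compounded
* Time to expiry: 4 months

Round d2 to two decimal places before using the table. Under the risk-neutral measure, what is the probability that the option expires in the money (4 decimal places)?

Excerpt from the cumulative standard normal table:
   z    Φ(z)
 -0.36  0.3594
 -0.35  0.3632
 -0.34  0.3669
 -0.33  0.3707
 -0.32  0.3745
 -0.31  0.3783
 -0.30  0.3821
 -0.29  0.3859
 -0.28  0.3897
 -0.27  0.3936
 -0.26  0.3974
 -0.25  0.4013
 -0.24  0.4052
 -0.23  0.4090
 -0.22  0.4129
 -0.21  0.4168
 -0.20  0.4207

0.3936

σ√T = 0.47·√0.3333 = 0.2714
ln(S/K) + (r + σ²/2)T = ln(170/155) + (0.055 + 0.47²/2)·0.3333 = 0.0924 + 0.0551 = 0.1475
d₁ = 0.1475 / 0.2714 = 0.5437 ≈ 0.54
d₂ = d₁ − σ√T = 0.5437 − 0.2714 = 0.2723 ≈ 0.27
Pr(exercise) under Q = N(−d₂) = N(-0.27) = 0.3936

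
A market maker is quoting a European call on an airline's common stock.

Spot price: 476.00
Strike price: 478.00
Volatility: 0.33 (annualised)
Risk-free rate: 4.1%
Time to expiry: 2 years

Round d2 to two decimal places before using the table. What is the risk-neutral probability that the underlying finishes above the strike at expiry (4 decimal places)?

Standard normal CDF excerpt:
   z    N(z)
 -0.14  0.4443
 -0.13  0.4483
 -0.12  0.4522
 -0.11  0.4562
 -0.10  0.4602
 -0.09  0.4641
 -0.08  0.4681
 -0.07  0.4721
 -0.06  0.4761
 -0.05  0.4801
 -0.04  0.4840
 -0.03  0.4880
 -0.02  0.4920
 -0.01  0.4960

σ√T = 0.33·√2 = 0.4667
d₁ = [ln(476/478) + (0.041 + 0.33²/2)·2] / 0.4667 = [-0.0042 + 0.1909] / 0.4667 = 0.4001 → 0.40
d₂ = d₁ − σ√T = 0.4001 − 0.4667 = -0.0666 → -0.07
Pr(exercise) under Q = N(d₂) = 0.4721

0.4721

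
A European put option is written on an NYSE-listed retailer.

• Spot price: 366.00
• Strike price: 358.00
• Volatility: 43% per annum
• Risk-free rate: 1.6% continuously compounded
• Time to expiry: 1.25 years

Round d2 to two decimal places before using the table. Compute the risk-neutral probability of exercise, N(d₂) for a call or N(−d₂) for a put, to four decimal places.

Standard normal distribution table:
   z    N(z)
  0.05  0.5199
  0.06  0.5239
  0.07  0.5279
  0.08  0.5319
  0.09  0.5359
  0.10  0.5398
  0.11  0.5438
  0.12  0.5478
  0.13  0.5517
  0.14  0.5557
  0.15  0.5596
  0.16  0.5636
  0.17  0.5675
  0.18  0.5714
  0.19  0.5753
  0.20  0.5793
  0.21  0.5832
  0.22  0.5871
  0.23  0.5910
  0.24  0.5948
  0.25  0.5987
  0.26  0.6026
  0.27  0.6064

0.5596

σ√T = 0.43 × 1.1180 = 0.4808
d₁ = [ln(366/358) + (0.016 + ½·0.43²)·1.25] / (σ√T) = (0.0221 + 0.1356) / 0.4808 = 0.3279 ≈ 0.33
d₂ = 0.3279 − 0.4808 = -0.1528 ≈ -0.15
Risk-neutral Pr[S_T < K] = N(−d₂) = N(0.15) = 0.5596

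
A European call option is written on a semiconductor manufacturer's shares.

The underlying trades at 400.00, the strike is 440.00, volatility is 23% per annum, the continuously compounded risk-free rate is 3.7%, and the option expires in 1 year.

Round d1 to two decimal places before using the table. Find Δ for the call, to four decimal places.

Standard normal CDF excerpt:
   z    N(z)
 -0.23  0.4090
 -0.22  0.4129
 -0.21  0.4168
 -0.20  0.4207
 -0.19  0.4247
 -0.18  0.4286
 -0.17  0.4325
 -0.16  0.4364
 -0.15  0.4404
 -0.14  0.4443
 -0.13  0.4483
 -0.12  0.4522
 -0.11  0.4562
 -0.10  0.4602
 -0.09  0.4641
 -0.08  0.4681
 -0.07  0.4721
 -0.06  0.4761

σ√T = 0.23·√1 = 0.2300
d₁ = [ln(400/440) + (0.037 + 0.23²/2)·1] / 0.2300 = [-0.0953 + 0.0635] / 0.2300 = -0.1385 ⇒ -0.14
N(d₁) = N(-0.14) = 0.4443
Δ_call = N(d₁) = 0.4443

0.4443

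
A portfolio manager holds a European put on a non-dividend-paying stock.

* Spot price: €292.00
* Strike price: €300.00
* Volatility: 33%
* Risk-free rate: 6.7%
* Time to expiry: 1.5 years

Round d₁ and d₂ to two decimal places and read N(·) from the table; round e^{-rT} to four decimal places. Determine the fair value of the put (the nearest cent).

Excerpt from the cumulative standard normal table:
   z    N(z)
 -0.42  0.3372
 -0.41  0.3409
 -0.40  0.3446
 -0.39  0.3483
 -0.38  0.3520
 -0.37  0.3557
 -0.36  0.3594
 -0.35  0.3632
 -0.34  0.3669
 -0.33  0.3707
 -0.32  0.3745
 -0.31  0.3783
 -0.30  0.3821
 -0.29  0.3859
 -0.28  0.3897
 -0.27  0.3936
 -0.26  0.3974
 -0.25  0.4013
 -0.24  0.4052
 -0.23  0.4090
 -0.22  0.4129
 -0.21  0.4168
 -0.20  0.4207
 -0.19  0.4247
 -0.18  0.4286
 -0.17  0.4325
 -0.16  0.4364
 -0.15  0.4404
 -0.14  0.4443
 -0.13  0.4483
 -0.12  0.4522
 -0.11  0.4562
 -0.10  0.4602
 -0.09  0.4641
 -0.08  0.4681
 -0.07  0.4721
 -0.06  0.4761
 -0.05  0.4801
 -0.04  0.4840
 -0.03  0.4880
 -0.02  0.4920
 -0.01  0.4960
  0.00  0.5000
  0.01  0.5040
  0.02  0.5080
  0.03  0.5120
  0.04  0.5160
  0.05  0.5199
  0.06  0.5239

σ√T = 0.33 × 1.2247 = 0.4042
d₁ = [ln(292/300) + (0.067 + 0.33²/2)·1.5] / 0.4042 = [-0.0270 + 0.1822] / 0.4042 = 0.3839 ⇒ 0.38
d₂ = d₁ − σ√T = 0.3839 − 0.4042 = -0.0203 ⇒ -0.02
e^(−rT) = e^(−0.067·1.5) = 0.9044
N(−d₂) = N(0.02) = 0.5080;  N(−d₁) = N(-0.38) = 0.3520
P = 300·0.9044·0.5080 − 292·0.3520 = 137.8306 − 102.7840 = 35.0466

€35.05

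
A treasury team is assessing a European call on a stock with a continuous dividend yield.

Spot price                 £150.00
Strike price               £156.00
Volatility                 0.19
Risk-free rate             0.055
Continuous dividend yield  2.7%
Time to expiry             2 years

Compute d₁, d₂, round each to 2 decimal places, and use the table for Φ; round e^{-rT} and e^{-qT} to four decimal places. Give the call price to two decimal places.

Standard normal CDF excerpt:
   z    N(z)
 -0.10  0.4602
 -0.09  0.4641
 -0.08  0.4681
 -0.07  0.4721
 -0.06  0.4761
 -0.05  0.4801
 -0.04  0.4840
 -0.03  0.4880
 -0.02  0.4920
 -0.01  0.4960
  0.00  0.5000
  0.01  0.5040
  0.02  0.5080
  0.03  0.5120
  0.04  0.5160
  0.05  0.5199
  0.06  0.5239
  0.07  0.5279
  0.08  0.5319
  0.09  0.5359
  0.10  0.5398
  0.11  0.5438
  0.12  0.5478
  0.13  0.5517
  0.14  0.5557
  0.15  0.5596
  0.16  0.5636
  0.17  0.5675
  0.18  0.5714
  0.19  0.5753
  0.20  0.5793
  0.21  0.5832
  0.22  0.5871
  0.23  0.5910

£16.35

σ√T = 0.19·√2 = 0.2687
d₁ = [ln(150/156) + (0.055 − 0.027 + ½·0.19²)·2] / (σ√T) = (-0.0392 + 0.0921) / 0.2687 = 0.1968 ⇒ 0.20
d₂ = 0.1968 − 0.2687 = -0.0719 ⇒ -0.07
exp(−qT) = exp(−0.027·2) = 0.9474;  exp(−rT) = exp(−0.055·2) = 0.8958
N(d₁) = N(0.20) = 0.5793;  N(d₂) = N(-0.07) = 0.4721
C = 150·0.9474·0.5793 − 156·0.8958·0.4721 = 82.3243 − 65.9735 = 16.3508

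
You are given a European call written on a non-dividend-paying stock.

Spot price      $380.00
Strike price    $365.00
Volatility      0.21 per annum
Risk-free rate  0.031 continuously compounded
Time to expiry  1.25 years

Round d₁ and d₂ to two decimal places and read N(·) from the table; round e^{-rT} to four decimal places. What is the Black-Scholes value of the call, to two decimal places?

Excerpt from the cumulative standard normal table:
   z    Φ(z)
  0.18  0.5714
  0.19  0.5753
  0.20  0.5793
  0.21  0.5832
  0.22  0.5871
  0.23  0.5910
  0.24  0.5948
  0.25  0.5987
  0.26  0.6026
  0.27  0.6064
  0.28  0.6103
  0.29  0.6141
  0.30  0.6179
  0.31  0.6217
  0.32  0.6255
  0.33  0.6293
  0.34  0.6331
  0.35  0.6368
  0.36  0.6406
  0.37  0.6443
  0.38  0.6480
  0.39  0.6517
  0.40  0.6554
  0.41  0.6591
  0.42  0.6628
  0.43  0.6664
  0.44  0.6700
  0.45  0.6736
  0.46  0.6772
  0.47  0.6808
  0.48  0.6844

σ√T = 0.21·√1.25 = 0.2348
d₁ = [ln(380/365) + (0.031 + 0.21²/2)·1.25] / 0.2348 = [0.0403 + 0.0663] / 0.2348 = 0.4540 → 0.45
d₂ = d₁ − σ√T = 0.4540 − 0.2348 = 0.2192 → 0.22
e^(−rT) = e^(−0.031·1.25) = 0.9620
N(d₁) = N(0.45) = 0.6736;  N(d₂) = N(0.22) = 0.5871
C = 380·0.6736 − 365·0.9620·0.5871 = 255.9680 − 206.1484 = 49.8196

$49.82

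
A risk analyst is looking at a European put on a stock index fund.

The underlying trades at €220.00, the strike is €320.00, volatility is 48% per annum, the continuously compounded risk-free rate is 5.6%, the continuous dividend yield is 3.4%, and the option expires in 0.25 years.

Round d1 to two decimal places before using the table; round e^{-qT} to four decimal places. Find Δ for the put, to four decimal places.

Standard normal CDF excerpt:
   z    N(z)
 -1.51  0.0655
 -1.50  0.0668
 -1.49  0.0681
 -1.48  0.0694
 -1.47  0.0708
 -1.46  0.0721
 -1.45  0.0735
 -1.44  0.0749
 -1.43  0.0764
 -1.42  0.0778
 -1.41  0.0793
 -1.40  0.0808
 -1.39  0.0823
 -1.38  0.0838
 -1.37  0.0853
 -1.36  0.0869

σ√T = 0.48 × 0.5000 = 0.2400
d₁ = [ln(220/320) + (0.056 − 0.034 + 0.48²/2)·0.25] / 0.2400 = [-0.3747 + 0.0343] / 0.2400 = -1.4183 → -1.42
N(d₁) = N(-1.42) = 0.0778
Δ_put = e^(−qT)·(N(d₁) − 1) = 0.9915·(0.0778 − 1) = -0.9144

-0.9144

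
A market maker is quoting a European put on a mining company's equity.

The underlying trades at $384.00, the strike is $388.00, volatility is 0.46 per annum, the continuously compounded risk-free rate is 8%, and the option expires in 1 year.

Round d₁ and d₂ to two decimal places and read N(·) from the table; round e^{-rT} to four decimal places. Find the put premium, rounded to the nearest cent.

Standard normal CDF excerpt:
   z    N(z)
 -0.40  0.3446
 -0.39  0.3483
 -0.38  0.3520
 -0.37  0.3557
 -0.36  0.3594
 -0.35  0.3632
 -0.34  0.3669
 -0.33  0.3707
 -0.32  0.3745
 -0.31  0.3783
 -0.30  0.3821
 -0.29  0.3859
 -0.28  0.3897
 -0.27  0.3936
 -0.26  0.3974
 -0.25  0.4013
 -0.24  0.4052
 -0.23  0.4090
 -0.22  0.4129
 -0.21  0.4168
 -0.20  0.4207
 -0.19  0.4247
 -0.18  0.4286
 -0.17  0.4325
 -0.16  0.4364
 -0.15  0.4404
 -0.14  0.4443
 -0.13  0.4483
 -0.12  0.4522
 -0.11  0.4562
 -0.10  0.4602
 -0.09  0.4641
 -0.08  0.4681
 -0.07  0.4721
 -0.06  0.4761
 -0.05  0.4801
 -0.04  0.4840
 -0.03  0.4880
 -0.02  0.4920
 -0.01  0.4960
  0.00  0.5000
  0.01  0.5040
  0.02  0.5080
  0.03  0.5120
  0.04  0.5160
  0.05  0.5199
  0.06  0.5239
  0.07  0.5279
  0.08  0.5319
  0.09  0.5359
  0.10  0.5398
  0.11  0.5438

$55.34

σ√T = 0.46 × 1.0000 = 0.4600
ln(S/K) + (r + σ²/2)T = ln(384/388) + (0.08 + 0.46²/2)·1 = -0.0104 + 0.1858 = 0.1754
d₁ = 0.1754 / 0.4600 = 0.3814 ⇒ 0.38
d₂ = d₁ − σ√T = 0.3814 − 0.4600 = -0.0786 ⇒ -0.08
e^(−rT) = e^(−0.08·1) = 0.9231
P = 388·0.9231·N(0.08) − 384·N(-0.38) = 388·0.9231·0.5319 − 384·0.3520 = 190.5068 − 135.1680 = 55.3388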